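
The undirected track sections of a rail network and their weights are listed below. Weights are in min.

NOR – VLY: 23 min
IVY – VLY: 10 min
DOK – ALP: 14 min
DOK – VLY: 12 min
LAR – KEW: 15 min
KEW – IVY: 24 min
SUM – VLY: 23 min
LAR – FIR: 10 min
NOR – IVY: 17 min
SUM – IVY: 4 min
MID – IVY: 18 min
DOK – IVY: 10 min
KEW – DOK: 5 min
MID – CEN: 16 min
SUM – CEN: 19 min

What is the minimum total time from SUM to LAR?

Compare a few routes:
SUM → IVY → DOK → KEW → LAR: 4+10+5+15 = 34
SUM → IVY → KEW → LAR: 4+24+15 = 43
Cheapest is SUM → IVY → DOK → KEW → LAR at 34 min.

34 min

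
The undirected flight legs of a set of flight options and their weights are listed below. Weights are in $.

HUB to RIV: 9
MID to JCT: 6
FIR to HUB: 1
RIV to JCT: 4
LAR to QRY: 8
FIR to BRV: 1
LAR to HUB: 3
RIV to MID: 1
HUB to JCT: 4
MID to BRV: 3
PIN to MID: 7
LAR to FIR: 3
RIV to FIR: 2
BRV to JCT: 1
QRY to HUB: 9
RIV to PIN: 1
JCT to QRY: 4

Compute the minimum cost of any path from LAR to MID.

Compare a few routes:
LAR–HUB–FIR–RIV–MID: 3+1+2+1 = 7
LAR–FIR–BRV–MID: 3+1+3 = 7
LAR–FIR–RIV–MID: 3+2+1 = 6
The minimum is $6 via LAR–FIR–RIV–MID.

$6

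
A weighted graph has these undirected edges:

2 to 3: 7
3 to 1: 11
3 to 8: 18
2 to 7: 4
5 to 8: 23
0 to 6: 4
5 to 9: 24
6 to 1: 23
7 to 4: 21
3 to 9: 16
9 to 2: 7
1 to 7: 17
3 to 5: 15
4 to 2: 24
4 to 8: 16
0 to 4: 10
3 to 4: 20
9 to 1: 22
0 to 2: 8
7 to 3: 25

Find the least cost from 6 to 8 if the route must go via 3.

Shortest 6→3: 6–0–2–3 = 19
Best 3 to 8: 3–8 costing 18
Total via 3: 19 + 18 = 37.

37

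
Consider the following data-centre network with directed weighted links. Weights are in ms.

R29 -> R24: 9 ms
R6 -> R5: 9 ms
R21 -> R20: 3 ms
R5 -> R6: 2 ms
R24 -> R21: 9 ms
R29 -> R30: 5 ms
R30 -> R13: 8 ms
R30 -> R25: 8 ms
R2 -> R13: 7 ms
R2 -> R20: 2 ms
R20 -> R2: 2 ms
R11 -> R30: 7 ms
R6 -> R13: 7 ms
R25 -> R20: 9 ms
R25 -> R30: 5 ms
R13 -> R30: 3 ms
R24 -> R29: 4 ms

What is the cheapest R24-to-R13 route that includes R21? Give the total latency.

21 ms

Best R24 to R21: R24 → R21 costing 9
Shortest R21→R13: R21 → R20 → R2 → R13 = 12
Total via R21: 9 + 12 = 21 ms.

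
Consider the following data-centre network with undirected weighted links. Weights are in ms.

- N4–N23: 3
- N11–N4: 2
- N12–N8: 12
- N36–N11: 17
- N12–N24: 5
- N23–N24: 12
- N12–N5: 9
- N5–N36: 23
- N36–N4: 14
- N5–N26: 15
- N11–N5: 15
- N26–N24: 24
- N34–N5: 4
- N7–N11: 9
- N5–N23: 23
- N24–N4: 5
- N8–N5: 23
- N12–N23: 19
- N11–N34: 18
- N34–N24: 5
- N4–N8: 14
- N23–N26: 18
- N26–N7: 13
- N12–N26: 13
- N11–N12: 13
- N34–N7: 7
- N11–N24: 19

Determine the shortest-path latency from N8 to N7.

Compare a few routes:
N8 - N12 - N24 - N34 - N7: 12+5+5+7 = 29
N8 - N4 - N11 - N7: 14+2+9 = 25
N8 - N4 - N24 - N34 - N7: 14+5+5+7 = 31
N8 - N12 - N5 - N34 - N7: 12+9+4+7 = 32
The minimum is 25 ms via N8 - N4 - N11 - N7.

25 ms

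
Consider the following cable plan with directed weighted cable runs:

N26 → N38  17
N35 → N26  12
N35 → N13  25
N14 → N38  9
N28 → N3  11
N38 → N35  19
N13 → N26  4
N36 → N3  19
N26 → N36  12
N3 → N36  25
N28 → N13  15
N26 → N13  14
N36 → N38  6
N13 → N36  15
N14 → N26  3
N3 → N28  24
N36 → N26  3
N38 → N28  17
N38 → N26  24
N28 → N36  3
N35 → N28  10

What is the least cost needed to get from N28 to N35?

28

Running Dijkstra from N28:
N28: 0
N36: 3  (via N28)
N26: 6  (via N36)
N38: 9  (via N36)
N3: 11  (via N28)
N13: 15  (via N28)
N35: 28  (via N38)
Shortest route: N28–N36–N38–N35 = 28.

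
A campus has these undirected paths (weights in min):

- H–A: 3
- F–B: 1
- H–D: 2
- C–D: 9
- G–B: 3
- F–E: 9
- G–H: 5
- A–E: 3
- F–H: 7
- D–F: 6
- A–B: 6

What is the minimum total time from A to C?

14 min

Shortest distances from A:
A: 0
E: 3  (via A)
H: 3  (via A)
D: 5  (via H)
B: 6  (via A)
F: 7  (via B)
G: 8  (via H)
C: 14  (via D)
Shortest route: A → H → D → C = 14 min.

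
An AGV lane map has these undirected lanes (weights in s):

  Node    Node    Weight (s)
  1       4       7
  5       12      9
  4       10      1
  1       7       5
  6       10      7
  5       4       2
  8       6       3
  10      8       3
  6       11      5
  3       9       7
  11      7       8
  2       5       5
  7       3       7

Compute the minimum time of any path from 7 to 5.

14 s

Running Dijkstra from 7:
7: 0
1: 5  (via 7)
3: 7  (via 7)
11: 8  (via 7)
4: 12  (via 1)
6: 13  (via 11)
10: 13  (via 4)
5: 14  (via 4)
Shortest route: 7 → 1 → 4 → 5 = 14 s.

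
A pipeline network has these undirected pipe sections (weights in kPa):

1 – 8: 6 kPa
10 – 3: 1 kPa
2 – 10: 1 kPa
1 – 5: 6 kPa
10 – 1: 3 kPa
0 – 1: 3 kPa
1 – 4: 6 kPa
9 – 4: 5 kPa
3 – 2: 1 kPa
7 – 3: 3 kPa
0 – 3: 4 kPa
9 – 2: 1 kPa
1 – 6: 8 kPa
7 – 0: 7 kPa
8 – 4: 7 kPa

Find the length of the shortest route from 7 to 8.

Running Dijkstra from 7:
7: 0
3: 3  (via 7)
2: 4  (via 3)
10: 4  (via 3)
9: 5  (via 2)
0: 7  (via 7)
1: 7  (via 10)
4: 10  (via 9)
5: 13  (via 1)
8: 13  (via 1)
Shortest route: 7–3–10–1–8 = 13 kPa.

13 kPa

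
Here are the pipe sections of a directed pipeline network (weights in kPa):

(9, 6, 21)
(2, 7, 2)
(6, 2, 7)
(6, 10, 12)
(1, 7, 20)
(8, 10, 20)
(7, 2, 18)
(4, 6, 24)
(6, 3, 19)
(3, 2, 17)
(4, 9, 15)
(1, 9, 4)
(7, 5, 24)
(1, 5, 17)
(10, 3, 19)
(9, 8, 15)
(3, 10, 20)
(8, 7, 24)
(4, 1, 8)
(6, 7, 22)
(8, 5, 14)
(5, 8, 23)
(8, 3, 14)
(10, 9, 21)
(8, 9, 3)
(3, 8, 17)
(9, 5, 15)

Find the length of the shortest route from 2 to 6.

73 kPa

Compare a few routes:
2 - 7 - 5 - 8 - 10 - 9 - 6: 2+24+23+20+21+21 = 111
2 - 7 - 5 - 8 - 9 - 6: 2+24+23+3+21 = 73
Cheapest is 2 - 7 - 5 - 8 - 9 - 6 at 73 kPa.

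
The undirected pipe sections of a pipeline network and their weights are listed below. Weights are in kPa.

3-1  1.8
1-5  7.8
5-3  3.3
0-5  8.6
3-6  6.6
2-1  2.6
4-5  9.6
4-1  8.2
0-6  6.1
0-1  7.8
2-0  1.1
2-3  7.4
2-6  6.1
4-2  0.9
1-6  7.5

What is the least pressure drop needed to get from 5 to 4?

Settle nodes by increasing distance from 5:
5: 0
3: 3.3  (via 5)
1: 5.1  (via 3)
2: 7.7  (via 1)
0: 8.6  (via 5)
4: 8.6  (via 2)
Shortest route: 5 → 3 → 1 → 2 → 4 = 8.6 kPa.

8.6 kPa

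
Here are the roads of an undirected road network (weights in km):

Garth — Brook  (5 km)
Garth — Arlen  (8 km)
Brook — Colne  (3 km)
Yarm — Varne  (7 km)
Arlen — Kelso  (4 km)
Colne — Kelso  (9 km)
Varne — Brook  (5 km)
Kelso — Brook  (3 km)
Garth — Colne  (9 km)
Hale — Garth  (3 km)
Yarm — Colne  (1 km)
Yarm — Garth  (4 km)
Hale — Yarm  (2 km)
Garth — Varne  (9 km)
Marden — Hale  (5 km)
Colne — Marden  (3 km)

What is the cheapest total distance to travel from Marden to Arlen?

13 km

Shortest distances from Marden:
Marden: 0
Colne: 3  (via Marden)
Yarm: 4  (via Colne)
Hale: 5  (via Marden)
Brook: 6  (via Colne)
Garth: 8  (via Yarm)
Kelso: 9  (via Brook)
Varne: 11  (via Yarm)
Arlen: 13  (via Kelso)
Shortest route: Marden → Colne → Brook → Kelso → Arlen = 13 km.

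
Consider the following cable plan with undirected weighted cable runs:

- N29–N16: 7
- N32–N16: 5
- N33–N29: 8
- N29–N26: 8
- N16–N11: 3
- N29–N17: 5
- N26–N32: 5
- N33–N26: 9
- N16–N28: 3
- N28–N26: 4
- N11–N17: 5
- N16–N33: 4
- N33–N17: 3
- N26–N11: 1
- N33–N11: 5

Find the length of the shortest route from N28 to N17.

10

Enumerating some paths:
N28 → N16 → N11 → N17: 3+3+5 = 11
N28 → N26 → N11 → N17: 4+1+5 = 10
The minimum is 10 via N28 → N26 → N11 → N17.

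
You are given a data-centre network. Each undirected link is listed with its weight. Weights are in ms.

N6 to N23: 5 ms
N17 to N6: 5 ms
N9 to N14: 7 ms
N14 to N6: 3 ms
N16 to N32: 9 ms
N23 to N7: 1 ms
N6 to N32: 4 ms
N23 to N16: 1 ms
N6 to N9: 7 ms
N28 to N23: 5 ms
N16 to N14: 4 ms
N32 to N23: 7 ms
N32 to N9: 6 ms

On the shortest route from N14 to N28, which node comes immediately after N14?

Compare a few routes:
N14 → N6 → N23 → N28: 3+5+5 = 13
N14 → N16 → N23 → N28: 4+1+5 = 10
N14 → N6 → N32 → N16 → N23 → N28: 3+4+9+1+5 = 22
N14 → N6 → N32 → N23 → N28: 3+4+7+5 = 19
Cheapest is N14 → N16 → N23 → N28 at 10 ms.
So from N14 the first move is to N16.

N16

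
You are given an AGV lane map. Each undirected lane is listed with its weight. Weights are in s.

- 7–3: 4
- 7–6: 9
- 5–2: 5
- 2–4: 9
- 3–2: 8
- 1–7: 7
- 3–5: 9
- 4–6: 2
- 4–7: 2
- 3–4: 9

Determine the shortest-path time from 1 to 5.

20 s

Enumerating some paths:
1 - 7 - 3 - 2 - 5: 7+4+8+5 = 24
1 - 7 - 4 - 2 - 5: 7+2+9+5 = 23
1 - 7 - 3 - 5: 7+4+9 = 20
The minimum is 20 s via 1 - 7 - 3 - 5.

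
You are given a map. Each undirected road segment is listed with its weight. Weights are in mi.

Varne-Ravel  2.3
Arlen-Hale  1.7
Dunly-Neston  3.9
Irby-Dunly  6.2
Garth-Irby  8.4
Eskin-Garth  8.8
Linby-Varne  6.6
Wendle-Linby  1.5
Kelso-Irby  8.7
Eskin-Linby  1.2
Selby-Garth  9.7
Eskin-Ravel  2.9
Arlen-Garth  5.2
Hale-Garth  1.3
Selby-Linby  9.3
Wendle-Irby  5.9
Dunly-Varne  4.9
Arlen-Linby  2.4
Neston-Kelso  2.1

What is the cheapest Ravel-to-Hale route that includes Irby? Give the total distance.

Best Ravel to Irby: Ravel → Eskin → Linby → Wendle → Irby costing 11.5
Best Irby to Hale: Irby → Garth → Hale costing 9.7
Total via Irby: 11.5 + 9.7 = 21.2 mi.

21.2 mi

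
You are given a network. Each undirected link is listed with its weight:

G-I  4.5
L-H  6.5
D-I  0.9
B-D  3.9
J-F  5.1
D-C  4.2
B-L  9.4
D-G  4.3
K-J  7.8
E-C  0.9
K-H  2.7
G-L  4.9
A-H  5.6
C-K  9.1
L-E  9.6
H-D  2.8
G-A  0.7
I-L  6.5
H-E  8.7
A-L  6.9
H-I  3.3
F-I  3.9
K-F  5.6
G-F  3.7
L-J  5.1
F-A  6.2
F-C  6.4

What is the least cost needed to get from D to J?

9.9

Running Dijkstra from D:
D: 0
I: 0.9  (via D)
H: 2.8  (via D)
B: 3.9  (via D)
C: 4.2  (via D)
G: 4.3  (via D)
F: 4.8  (via I)
A: 5  (via G)
E: 5.1  (via C)
K: 5.5  (via H)
L: 7.4  (via I)
J: 9.9  (via F)
Shortest route: D–I–F–J = 9.9.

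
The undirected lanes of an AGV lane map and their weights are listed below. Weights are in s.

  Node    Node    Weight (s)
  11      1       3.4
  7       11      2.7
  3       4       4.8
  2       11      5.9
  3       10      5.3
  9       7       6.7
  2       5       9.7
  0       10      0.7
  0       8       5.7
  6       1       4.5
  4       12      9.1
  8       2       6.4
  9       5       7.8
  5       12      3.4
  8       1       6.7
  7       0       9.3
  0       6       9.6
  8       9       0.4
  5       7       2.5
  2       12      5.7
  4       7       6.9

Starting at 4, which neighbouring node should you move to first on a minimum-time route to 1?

Compare a few routes:
4 → 7 → 9 → 8 → 1: 6.9+6.7+0.4+6.7 = 20.7
4 → 7 → 11 → 1: 6.9+2.7+3.4 = 13
The minimum is 13 s via 4 → 7 → 11 → 1.
So from 4 the first move is to 7.

7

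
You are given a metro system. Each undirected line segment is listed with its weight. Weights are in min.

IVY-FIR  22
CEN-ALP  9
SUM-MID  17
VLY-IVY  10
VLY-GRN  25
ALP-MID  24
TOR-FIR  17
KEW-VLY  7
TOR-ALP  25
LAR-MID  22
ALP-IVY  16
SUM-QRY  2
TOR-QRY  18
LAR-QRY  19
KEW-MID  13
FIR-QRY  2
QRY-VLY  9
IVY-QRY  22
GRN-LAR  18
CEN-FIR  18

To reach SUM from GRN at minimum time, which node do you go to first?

VLY

Compare a few routes:
GRN - LAR - MID - SUM: 18+22+17 = 57
GRN - LAR - QRY - SUM: 18+19+2 = 39
GRN - VLY - QRY - SUM: 25+9+2 = 36
Cheapest is GRN - VLY - QRY - SUM at 36 min.
So from GRN the first move is to VLY.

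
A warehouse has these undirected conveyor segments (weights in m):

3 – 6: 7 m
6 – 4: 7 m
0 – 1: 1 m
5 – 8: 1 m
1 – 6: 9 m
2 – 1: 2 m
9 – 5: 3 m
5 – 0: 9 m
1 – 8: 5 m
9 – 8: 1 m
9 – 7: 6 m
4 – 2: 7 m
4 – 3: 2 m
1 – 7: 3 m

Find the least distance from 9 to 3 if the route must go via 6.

Best 9 to 6: 9 → 8 → 1 → 6 costing 15
Shortest 6→3: 6 → 3 = 7
Total via 6: 15 + 7 = 22 m.

22 m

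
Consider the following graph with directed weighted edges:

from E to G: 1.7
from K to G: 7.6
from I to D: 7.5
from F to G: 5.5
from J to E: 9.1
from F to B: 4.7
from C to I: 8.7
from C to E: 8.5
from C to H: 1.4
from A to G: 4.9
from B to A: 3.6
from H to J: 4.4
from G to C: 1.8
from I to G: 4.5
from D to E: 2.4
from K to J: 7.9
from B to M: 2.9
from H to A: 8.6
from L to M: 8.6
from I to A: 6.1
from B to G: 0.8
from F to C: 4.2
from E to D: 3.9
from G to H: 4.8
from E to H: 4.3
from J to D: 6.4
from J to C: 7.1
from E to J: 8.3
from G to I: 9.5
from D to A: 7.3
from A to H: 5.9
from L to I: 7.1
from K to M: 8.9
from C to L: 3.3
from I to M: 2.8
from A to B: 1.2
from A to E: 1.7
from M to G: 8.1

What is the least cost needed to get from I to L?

Compare a few routes:
I - G - C - L: 4.5+1.8+3.3 = 9.6
I - A - B - G - C - L: 6.1+1.2+0.8+1.8+3.3 = 13.2
I - A - E - G - C - L: 6.1+1.7+1.7+1.8+3.3 = 14.6
Cheapest is I - G - C - L at 9.6.

9.6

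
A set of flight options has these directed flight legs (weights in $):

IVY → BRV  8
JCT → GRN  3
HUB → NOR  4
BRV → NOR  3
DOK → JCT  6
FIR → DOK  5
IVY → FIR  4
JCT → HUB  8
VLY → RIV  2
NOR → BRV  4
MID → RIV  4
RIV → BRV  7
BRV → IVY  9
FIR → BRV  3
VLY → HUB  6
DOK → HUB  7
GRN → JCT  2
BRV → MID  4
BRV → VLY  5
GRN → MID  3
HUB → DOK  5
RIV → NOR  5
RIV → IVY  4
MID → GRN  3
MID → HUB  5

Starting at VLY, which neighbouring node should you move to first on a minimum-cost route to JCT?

HUB

Enumerating some paths:
VLY → RIV → BRV → MID → GRN → JCT: 2+7+4+3+2 = 18
VLY → RIV → NOR → BRV → MID → GRN → JCT: 2+5+4+4+3+2 = 20
VLY → HUB → DOK → JCT: 6+5+6 = 17
VLY → RIV → IVY → FIR → DOK → JCT: 2+4+4+5+6 = 21
Cheapest is VLY → HUB → DOK → JCT at $17.
So from VLY the first move is to HUB.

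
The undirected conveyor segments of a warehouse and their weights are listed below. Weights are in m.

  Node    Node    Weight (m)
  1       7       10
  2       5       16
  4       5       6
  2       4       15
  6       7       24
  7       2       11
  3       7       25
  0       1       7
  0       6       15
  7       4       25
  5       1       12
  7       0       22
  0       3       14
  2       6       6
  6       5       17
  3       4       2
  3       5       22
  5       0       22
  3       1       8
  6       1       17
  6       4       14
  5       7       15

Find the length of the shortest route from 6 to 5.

Candidate routes:
6 - 5: 17 = 17
6 - 4 - 5: 14+6 = 20
Cheapest is 6 - 5 at 17 m.

17 m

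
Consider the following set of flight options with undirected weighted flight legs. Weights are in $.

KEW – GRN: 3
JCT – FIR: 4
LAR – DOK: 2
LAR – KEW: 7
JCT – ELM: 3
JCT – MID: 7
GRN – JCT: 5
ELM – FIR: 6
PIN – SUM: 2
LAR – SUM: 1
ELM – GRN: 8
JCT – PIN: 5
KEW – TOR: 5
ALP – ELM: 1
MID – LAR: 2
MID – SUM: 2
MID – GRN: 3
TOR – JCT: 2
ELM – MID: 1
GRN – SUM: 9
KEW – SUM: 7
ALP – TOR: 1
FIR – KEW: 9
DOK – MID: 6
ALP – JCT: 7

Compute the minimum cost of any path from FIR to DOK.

$11

Shortest distances from FIR:
FIR: 0
JCT: 4  (via FIR)
TOR: 6  (via JCT)
ELM: 6  (via FIR)
ALP: 7  (via TOR)
MID: 7  (via ELM)
KEW: 9  (via FIR)
LAR: 9  (via MID)
GRN: 9  (via JCT)
PIN: 9  (via JCT)
SUM: 9  (via MID)
DOK: 11  (via LAR)
Shortest route: FIR–ELM–MID–LAR–DOK = $11.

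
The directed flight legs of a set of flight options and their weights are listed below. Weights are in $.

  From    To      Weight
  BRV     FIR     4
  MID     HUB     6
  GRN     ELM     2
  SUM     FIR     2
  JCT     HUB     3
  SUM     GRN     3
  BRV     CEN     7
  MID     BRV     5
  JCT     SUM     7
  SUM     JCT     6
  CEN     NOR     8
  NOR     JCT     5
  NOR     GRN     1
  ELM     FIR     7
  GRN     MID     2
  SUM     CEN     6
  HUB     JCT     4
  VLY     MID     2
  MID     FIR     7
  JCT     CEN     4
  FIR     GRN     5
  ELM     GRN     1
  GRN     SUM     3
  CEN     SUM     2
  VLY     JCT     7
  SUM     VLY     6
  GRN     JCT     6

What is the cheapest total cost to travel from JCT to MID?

Enumerating some paths:
JCT - CEN - NOR - GRN - MID: 4+8+1+2 = 15
JCT - CEN - SUM - GRN - MID: 4+2+3+2 = 11
JCT - CEN - SUM - VLY - MID: 4+2+6+2 = 14
JCT - SUM - GRN - MID: 7+3+2 = 12
The minimum is $11 via JCT - CEN - SUM - GRN - MID.

$11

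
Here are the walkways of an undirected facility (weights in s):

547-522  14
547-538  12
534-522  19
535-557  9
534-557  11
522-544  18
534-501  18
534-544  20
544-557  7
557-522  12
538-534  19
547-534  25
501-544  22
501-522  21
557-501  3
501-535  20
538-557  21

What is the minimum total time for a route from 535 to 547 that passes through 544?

Shortest 535→544: 535 → 557 → 544 = 16
Best 544 to 547: 544 → 522 → 547 costing 32
Total via 544: 16 + 32 = 48 s.

48 s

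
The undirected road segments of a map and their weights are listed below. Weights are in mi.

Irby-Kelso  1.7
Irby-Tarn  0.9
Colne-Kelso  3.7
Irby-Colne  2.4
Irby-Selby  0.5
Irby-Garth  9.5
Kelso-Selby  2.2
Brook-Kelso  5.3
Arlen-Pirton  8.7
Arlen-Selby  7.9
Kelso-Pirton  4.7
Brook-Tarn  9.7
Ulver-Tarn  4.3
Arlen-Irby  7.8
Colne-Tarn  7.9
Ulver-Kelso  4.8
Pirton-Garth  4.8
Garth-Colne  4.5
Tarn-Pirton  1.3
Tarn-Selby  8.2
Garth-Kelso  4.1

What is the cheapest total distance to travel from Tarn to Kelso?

Running Dijkstra from Tarn:
Tarn: 0
Irby: 0.9  (via Tarn)
Pirton: 1.3  (via Tarn)
Selby: 1.4  (via Irby)
Kelso: 2.6  (via Irby)
Shortest route: Tarn–Irby–Kelso = 2.6 mi.

2.6 mi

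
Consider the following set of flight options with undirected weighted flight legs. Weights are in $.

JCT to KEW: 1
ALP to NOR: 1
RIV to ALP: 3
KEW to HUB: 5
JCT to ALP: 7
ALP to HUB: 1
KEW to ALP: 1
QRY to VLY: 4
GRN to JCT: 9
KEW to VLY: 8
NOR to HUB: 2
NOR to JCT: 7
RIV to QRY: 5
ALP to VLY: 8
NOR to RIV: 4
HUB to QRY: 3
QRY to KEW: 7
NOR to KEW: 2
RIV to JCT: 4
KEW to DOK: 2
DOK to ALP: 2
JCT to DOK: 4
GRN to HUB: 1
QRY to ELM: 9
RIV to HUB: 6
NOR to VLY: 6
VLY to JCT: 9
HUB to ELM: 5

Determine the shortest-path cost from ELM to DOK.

Enumerating some paths:
ELM–HUB–ALP–DOK: 5+1+2 = 8
ELM–HUB–ALP–KEW–DOK: 5+1+1+2 = 9
ELM–HUB–NOR–ALP–DOK: 5+2+1+2 = 10
Cheapest is ELM–HUB–ALP–DOK at $8.

$8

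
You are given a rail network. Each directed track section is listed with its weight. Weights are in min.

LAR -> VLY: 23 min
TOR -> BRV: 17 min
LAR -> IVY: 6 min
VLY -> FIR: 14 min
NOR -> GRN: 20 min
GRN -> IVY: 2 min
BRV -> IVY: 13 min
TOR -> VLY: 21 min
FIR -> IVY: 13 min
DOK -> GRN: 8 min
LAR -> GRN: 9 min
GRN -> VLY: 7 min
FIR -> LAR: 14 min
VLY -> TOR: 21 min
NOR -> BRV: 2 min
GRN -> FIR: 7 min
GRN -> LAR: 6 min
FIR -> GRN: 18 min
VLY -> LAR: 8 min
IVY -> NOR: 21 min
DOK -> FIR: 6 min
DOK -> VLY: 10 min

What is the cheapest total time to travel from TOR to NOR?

Settle nodes by increasing distance from TOR:
TOR: 0
BRV: 17  (via TOR)
VLY: 21  (via TOR)
LAR: 29  (via VLY)
IVY: 30  (via BRV)
FIR: 35  (via VLY)
GRN: 38  (via LAR)
NOR: 51  (via IVY)
Shortest route: TOR → BRV → IVY → NOR = 51 min.

51 min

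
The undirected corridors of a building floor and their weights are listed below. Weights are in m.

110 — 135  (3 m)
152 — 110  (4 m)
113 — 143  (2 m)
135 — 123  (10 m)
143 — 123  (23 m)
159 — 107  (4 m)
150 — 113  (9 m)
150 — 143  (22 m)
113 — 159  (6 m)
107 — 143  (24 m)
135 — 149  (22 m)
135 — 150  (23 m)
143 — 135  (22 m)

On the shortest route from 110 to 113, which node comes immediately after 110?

135

Candidate routes:
110 - 135 - 143 - 113: 3+22+2 = 27
110 - 135 - 150 - 113: 3+23+9 = 35
Cheapest is 110 - 135 - 143 - 113 at 27 m.
So from 110 the first move is to 135.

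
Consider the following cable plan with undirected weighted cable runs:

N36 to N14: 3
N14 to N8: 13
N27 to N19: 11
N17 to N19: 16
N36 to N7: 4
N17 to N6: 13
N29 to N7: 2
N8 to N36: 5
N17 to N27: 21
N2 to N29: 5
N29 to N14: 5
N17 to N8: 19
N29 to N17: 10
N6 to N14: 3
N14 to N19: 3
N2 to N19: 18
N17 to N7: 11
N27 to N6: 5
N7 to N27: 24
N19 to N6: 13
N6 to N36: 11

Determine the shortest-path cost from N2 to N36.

11

Shortest distances from N2:
N2: 0
N29: 5  (via N2)
N7: 7  (via N29)
N14: 10  (via N29)
N36: 11  (via N7)
Shortest route: N2–N29–N7–N36 = 11.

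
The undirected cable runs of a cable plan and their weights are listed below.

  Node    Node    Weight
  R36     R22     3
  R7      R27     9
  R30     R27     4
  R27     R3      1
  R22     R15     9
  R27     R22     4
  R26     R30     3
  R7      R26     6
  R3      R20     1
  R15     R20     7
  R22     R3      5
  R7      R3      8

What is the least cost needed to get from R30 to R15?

Enumerating some paths:
R30 - R27 - R3 - R20 - R15: 4+1+1+7 = 13
R30 - R27 - R3 - R22 - R15: 4+1+5+9 = 19
R30 - R27 - R22 - R15: 4+4+9 = 17
The minimum is 13 via R30 - R27 - R3 - R20 - R15.

13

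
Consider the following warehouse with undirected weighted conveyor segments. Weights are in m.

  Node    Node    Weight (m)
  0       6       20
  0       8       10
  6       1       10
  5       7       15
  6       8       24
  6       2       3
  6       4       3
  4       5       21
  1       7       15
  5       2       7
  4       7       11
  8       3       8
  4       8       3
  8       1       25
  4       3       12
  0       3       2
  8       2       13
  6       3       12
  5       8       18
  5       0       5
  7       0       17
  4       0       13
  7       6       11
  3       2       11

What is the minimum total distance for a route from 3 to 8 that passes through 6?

Best 3 to 6: 3 → 6 costing 12
Best 6 to 8: 6 → 4 → 8 costing 6
Total via 6: 12 + 6 = 18 m.

18 m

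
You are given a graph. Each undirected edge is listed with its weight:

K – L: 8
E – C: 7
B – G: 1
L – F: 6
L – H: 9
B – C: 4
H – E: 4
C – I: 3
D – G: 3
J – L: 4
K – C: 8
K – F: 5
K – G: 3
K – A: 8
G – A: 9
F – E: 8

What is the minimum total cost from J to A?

20

Running Dijkstra from J:
J: 0
L: 4  (via J)
F: 10  (via L)
K: 12  (via L)
H: 13  (via L)
G: 15  (via K)
B: 16  (via G)
E: 17  (via H)
D: 18  (via G)
A: 20  (via K)
Shortest route: J → L → K → A = 20.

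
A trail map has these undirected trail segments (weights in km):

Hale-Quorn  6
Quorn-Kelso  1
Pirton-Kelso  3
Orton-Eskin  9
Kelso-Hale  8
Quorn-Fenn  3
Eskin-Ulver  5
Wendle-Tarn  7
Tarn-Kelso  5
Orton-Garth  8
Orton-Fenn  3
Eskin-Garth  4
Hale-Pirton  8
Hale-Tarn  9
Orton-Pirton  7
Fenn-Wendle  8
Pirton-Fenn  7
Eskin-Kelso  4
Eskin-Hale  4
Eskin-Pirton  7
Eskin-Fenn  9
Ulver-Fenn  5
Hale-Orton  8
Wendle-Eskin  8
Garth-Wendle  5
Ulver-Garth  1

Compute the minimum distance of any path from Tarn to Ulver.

13 km

Candidate routes:
Tarn → Kelso → Eskin → Ulver: 5+4+5 = 14
Tarn → Kelso → Quorn → Fenn → Ulver: 5+1+3+5 = 14
Tarn → Wendle → Garth → Ulver: 7+5+1 = 13
Tarn → Kelso → Eskin → Garth → Ulver: 5+4+4+1 = 14
Cheapest is Tarn → Wendle → Garth → Ulver at 13 km.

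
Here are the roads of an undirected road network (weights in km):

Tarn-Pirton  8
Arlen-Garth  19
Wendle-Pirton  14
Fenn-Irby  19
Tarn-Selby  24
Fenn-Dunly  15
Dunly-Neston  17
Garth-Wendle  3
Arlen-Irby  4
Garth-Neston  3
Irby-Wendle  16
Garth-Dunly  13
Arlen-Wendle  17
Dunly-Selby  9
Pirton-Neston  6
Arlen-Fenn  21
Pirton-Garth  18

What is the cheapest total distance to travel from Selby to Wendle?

25 km

Running Dijkstra from Selby:
Selby: 0
Dunly: 9  (via Selby)
Garth: 22  (via Dunly)
Fenn: 24  (via Dunly)
Tarn: 24  (via Selby)
Neston: 25  (via Garth)
Wendle: 25  (via Garth)
Shortest route: Selby → Dunly → Garth → Wendle = 25 km.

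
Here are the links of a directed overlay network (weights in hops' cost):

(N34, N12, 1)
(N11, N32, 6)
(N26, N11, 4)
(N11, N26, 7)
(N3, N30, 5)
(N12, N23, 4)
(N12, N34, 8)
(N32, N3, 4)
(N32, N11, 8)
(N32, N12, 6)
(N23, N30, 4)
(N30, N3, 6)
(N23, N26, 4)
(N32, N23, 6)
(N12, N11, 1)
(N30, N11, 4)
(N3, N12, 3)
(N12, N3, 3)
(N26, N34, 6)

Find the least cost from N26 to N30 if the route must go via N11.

Best N26 to N11: N26–N11 costing 4
Best N11 to N30: N11–N32–N3–N30 costing 15
Total via N11: 4 + 15 = 19 hops' cost.

19 hops' cost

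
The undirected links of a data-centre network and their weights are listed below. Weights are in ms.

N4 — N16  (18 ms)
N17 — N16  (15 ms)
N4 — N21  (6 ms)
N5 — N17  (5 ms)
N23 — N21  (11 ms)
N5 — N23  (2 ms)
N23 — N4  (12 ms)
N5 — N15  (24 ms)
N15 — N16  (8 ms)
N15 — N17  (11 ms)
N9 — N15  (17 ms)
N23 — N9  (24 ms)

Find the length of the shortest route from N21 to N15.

29 ms

Compare a few routes:
N21–N23–N5–N17–N15: 11+2+5+11 = 29
N21–N4–N16–N15: 6+18+8 = 32
Cheapest is N21–N23–N5–N17–N15 at 29 ms.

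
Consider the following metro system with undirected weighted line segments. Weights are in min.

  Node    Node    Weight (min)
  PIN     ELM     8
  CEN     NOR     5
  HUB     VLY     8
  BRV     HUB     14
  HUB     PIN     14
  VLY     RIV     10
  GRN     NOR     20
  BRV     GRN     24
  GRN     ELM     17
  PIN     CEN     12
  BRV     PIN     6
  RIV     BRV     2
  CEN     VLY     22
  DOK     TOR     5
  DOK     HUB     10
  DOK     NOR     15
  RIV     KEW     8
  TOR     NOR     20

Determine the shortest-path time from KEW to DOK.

34 min

Running Dijkstra from KEW:
KEW: 0
RIV: 8  (via KEW)
BRV: 10  (via RIV)
PIN: 16  (via BRV)
VLY: 18  (via RIV)
ELM: 24  (via PIN)
HUB: 24  (via BRV)
CEN: 28  (via PIN)
NOR: 33  (via CEN)
GRN: 34  (via BRV)
DOK: 34  (via HUB)
Shortest route: KEW → RIV → BRV → HUB → DOK = 34 min.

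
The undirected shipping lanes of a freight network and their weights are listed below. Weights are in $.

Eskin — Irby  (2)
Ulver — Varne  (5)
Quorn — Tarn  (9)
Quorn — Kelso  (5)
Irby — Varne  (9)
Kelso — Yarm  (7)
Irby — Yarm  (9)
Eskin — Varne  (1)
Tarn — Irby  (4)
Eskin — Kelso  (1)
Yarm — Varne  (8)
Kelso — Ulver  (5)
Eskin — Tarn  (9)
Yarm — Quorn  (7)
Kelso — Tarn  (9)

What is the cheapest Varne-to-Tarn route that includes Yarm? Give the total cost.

Best Varne to Yarm: Varne → Yarm costing 8
Best Yarm to Tarn: Yarm → Irby → Tarn costing 13
Total via Yarm: 8 + 13 = $21.

$21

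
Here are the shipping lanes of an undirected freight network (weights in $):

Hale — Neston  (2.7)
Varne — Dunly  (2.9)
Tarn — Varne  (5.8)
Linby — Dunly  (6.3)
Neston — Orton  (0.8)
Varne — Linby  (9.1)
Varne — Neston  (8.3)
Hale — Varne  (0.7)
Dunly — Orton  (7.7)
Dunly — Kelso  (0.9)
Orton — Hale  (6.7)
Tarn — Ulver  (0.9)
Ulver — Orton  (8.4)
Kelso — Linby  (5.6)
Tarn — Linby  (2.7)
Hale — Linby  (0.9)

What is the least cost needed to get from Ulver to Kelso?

Settle nodes by increasing distance from Ulver:
Ulver: 0
Tarn: 0.9  (via Ulver)
Linby: 3.6  (via Tarn)
Hale: 4.5  (via Linby)
Varne: 5.2  (via Hale)
Neston: 7.2  (via Hale)
Orton: 8  (via Neston)
Dunly: 8.1  (via Varne)
Kelso: 9  (via Dunly)
Shortest route: Ulver → Tarn → Linby → Hale → Varne → Dunly → Kelso = $9.

$9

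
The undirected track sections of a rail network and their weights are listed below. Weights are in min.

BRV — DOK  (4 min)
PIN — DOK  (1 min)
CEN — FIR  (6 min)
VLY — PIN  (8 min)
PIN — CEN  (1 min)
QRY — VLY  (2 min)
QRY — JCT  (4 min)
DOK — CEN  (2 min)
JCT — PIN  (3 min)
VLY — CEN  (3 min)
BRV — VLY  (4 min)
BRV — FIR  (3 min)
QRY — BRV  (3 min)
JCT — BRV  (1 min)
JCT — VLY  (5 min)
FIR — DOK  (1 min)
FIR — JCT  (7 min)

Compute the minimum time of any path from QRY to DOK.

Shortest distances from QRY:
QRY: 0
VLY: 2  (via QRY)
BRV: 3  (via QRY)
JCT: 4  (via QRY)
CEN: 5  (via VLY)
FIR: 6  (via BRV)
PIN: 6  (via CEN)
DOK: 7  (via BRV)
Shortest route: QRY–BRV–DOK = 7 min.

7 min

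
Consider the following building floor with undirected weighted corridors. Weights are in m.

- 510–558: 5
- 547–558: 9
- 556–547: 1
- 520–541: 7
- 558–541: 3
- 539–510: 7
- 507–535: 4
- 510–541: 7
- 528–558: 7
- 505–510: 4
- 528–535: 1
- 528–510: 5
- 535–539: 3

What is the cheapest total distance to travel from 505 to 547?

18 m

Settle nodes by increasing distance from 505:
505: 0
510: 4  (via 505)
558: 9  (via 510)
528: 9  (via 510)
535: 10  (via 528)
539: 11  (via 510)
541: 11  (via 510)
507: 14  (via 535)
547: 18  (via 558)
Shortest route: 505–510–558–547 = 18 m.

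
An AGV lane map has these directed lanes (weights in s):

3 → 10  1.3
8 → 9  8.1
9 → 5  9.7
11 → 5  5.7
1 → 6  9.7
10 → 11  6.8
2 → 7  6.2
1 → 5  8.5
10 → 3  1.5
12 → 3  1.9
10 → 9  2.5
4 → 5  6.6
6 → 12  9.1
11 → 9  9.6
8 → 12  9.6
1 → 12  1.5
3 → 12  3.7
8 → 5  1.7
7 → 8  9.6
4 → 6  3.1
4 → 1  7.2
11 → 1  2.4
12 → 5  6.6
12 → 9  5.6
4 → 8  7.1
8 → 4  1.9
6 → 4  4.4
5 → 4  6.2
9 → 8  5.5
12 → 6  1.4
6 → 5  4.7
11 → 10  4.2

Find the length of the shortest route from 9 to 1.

14.6 s

Running Dijkstra from 9:
9: 0
8: 5.5  (via 9)
5: 7.2  (via 8)
4: 7.4  (via 8)
6: 10.5  (via 4)
1: 14.6  (via 4)
Shortest route: 9 → 8 → 4 → 1 = 14.6 s.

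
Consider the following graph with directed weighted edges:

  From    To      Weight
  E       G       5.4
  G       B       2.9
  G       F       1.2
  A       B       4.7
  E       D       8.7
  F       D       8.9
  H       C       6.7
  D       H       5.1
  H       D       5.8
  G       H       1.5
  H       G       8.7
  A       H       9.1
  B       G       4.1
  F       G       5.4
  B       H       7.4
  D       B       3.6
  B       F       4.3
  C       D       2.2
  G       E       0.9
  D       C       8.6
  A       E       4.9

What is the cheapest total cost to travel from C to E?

10.8

Compare a few routes:
C → D → B → F → G → E: 2.2+3.6+4.3+5.4+0.9 = 16.4
C → D → B → G → E: 2.2+3.6+4.1+0.9 = 10.8
C → D → H → G → E: 2.2+5.1+8.7+0.9 = 16.9
The minimum is 10.8 via C → D → B → G → E.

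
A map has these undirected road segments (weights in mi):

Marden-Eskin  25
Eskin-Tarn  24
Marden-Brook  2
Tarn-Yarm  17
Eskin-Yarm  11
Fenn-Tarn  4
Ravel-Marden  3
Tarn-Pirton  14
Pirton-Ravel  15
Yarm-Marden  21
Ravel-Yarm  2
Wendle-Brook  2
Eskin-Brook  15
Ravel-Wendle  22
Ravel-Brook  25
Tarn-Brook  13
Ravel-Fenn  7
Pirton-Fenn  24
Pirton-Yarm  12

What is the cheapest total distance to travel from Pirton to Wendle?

21 mi

Candidate routes:
Pirton - Ravel - Marden - Brook - Wendle: 15+3+2+2 = 22
Pirton - Tarn - Brook - Wendle: 14+13+2 = 29
Pirton - Yarm - Ravel - Marden - Brook - Wendle: 12+2+3+2+2 = 21
Cheapest is Pirton - Yarm - Ravel - Marden - Brook - Wendle at 21 mi.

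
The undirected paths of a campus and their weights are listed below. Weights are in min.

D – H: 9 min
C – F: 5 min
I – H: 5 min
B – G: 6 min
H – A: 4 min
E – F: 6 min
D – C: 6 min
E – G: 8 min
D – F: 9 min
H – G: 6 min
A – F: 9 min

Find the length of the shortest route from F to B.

Running Dijkstra from F:
F: 0
C: 5  (via F)
E: 6  (via F)
A: 9  (via F)
D: 9  (via F)
H: 13  (via A)
G: 14  (via E)
I: 18  (via H)
B: 20  (via G)
Shortest route: F–E–G–B = 20 min.

20 min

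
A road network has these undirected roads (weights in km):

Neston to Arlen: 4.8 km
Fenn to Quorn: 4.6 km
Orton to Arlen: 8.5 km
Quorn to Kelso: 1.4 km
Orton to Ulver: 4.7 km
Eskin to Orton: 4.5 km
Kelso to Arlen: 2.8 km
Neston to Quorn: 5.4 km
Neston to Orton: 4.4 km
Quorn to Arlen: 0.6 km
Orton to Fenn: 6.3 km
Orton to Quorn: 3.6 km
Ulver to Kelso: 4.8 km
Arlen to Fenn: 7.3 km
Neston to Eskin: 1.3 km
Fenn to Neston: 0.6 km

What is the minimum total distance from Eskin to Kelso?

Enumerating some paths:
Eskin - Neston - Quorn - Kelso: 1.3+5.4+1.4 = 8.1
Eskin - Neston - Fenn - Quorn - Kelso: 1.3+0.6+4.6+1.4 = 7.9
Eskin - Neston - Arlen - Quorn - Kelso: 1.3+4.8+0.6+1.4 = 8.1
Eskin - Neston - Arlen - Kelso: 1.3+4.8+2.8 = 8.9
Cheapest is Eskin - Neston - Fenn - Quorn - Kelso at 7.9 km.

7.9 km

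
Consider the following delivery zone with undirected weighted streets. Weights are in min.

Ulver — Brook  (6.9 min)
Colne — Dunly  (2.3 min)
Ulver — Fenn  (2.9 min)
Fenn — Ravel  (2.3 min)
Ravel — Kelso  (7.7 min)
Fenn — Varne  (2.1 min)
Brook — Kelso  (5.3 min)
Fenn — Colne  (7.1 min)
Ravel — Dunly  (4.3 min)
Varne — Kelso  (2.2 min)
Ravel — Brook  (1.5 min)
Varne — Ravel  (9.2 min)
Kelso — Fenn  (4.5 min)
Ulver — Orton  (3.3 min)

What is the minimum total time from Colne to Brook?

8.1 min

Candidate routes:
Colne - Dunly - Ravel - Brook: 2.3+4.3+1.5 = 8.1
Colne - Fenn - Ravel - Brook: 7.1+2.3+1.5 = 10.9
Colne - Fenn - Varne - Kelso - Brook: 7.1+2.1+2.2+5.3 = 16.7
Cheapest is Colne - Dunly - Ravel - Brook at 8.1 min.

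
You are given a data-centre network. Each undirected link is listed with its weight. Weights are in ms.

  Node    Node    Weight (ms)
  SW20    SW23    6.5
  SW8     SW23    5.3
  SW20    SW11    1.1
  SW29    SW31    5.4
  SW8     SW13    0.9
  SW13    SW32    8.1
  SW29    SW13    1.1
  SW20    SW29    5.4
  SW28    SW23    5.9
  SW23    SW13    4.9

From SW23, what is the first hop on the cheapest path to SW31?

Compare a few routes:
SW23 → SW13 → SW29 → SW31: 4.9+1.1+5.4 = 11.4
SW23 → SW8 → SW13 → SW29 → SW31: 5.3+0.9+1.1+5.4 = 12.7
The minimum is 11.4 ms via SW23 → SW13 → SW29 → SW31.
So from SW23 the first move is to SW13.

SW13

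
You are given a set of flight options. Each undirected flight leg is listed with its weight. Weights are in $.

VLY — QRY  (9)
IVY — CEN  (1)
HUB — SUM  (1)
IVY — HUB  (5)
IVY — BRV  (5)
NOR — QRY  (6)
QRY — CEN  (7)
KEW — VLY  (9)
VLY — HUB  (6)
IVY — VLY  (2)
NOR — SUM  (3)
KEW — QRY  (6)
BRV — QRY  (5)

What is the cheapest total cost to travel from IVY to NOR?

Shortest distances from IVY:
IVY: 0
CEN: 1  (via IVY)
VLY: 2  (via IVY)
BRV: 5  (via IVY)
HUB: 5  (via IVY)
SUM: 6  (via HUB)
QRY: 8  (via CEN)
NOR: 9  (via SUM)
Shortest route: IVY–HUB–SUM–NOR = $9.

$9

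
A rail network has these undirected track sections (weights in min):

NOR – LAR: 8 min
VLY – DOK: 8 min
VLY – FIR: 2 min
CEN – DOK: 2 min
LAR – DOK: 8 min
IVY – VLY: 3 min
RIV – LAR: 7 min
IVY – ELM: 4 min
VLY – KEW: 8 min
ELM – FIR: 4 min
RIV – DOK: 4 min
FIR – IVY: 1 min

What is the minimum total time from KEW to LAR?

24 min

Running Dijkstra from KEW:
KEW: 0
VLY: 8  (via KEW)
FIR: 10  (via VLY)
IVY: 11  (via VLY)
ELM: 14  (via FIR)
DOK: 16  (via VLY)
CEN: 18  (via DOK)
RIV: 20  (via DOK)
LAR: 24  (via DOK)
Shortest route: KEW → VLY → DOK → LAR = 24 min.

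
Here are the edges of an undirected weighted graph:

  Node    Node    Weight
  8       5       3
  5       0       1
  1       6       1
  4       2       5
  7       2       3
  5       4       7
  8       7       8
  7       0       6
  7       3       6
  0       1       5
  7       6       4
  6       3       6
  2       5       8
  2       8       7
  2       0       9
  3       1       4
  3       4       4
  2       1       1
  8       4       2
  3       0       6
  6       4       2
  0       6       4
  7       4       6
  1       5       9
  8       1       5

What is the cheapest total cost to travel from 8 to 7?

Settle nodes by increasing distance from 8:
8: 0
4: 2  (via 8)
5: 3  (via 8)
0: 4  (via 5)
6: 4  (via 4)
1: 5  (via 8)
2: 6  (via 1)
3: 6  (via 4)
7: 8  (via 8)
Shortest route: 8 → 7 = 8.

8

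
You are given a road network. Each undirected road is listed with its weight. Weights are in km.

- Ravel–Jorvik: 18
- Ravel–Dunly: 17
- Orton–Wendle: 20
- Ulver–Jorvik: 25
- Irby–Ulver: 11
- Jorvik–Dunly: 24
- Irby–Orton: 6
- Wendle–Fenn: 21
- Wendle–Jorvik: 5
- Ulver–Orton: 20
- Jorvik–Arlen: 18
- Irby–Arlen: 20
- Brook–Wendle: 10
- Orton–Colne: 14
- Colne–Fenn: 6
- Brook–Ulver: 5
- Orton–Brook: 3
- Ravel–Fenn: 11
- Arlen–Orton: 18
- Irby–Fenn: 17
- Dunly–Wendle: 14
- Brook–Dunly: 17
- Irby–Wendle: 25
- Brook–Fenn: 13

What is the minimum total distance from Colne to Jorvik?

Enumerating some paths:
Colne - Fenn - Brook - Wendle - Jorvik: 6+13+10+5 = 34
Colne - Fenn - Wendle - Jorvik: 6+21+5 = 32
The minimum is 32 km via Colne - Fenn - Wendle - Jorvik.

32 km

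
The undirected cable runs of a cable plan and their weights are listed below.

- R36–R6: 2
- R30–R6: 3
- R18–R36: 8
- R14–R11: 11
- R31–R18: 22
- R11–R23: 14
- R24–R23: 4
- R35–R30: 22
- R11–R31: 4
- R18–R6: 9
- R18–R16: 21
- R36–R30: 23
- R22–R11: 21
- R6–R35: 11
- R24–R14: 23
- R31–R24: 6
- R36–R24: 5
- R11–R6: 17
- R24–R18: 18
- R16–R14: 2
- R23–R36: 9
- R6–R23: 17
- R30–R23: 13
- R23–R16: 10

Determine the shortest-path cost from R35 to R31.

24

Running Dijkstra from R35:
R35: 0
R6: 11  (via R35)
R36: 13  (via R6)
R30: 14  (via R6)
R24: 18  (via R36)
R18: 20  (via R6)
R23: 22  (via R36)
R31: 24  (via R24)
Shortest route: R35–R6–R36–R24–R31 = 24.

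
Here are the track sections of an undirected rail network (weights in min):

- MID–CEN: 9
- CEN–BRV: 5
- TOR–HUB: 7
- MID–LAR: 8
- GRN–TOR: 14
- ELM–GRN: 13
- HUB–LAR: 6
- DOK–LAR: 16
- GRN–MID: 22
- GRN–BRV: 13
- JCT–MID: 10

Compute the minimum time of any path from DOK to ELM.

Settle nodes by increasing distance from DOK:
DOK: 0
LAR: 16  (via DOK)
HUB: 22  (via LAR)
MID: 24  (via LAR)
TOR: 29  (via HUB)
CEN: 33  (via MID)
JCT: 34  (via MID)
BRV: 38  (via CEN)
GRN: 43  (via TOR)
ELM: 56  (via GRN)
Shortest route: DOK–LAR–HUB–TOR–GRN–ELM = 56 min.

56 min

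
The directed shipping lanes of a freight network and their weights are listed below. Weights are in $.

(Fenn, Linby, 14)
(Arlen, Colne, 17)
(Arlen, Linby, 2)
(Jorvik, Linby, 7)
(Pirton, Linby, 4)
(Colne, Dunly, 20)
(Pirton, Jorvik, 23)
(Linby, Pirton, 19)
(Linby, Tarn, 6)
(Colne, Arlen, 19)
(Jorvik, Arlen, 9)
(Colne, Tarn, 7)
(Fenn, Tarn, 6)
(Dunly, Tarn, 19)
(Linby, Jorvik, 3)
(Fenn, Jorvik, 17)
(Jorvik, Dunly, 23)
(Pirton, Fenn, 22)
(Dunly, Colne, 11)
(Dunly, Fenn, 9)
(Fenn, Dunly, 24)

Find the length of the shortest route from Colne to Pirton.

$40

Candidate routes:
Colne → Arlen → Linby → Pirton: 19+2+19 = 40
Colne → Dunly → Fenn → Linby → Pirton: 20+9+14+19 = 62
The minimum is $40 via Colne → Arlen → Linby → Pirton.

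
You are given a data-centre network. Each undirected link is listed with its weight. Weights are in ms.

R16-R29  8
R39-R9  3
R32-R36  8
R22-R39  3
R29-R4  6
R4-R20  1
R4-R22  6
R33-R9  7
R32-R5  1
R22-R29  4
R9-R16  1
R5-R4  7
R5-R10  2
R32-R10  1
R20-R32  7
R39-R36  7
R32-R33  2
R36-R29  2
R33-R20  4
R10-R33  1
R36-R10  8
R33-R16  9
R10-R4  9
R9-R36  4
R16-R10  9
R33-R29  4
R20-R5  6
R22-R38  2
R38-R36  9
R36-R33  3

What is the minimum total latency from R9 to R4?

12 ms

Running Dijkstra from R9:
R9: 0
R16: 1  (via R9)
R39: 3  (via R9)
R36: 4  (via R9)
R29: 6  (via R36)
R22: 6  (via R39)
R33: 7  (via R9)
R38: 8  (via R22)
R10: 8  (via R33)
R32: 9  (via R33)
R5: 10  (via R10)
R20: 11  (via R33)
R4: 12  (via R29)
Shortest route: R9–R36–R29–R4 = 12 ms.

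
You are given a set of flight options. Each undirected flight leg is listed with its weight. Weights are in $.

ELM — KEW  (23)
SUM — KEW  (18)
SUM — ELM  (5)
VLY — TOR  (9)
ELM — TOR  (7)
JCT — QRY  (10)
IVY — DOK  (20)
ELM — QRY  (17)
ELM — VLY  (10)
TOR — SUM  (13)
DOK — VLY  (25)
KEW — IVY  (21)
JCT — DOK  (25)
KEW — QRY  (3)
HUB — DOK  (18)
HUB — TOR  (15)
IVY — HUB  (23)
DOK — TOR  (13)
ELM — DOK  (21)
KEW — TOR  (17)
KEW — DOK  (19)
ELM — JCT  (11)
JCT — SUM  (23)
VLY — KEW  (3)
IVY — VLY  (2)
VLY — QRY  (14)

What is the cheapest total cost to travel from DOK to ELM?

$20

Settle nodes by increasing distance from DOK:
DOK: 0
TOR: 13  (via DOK)
HUB: 18  (via DOK)
KEW: 19  (via DOK)
IVY: 20  (via DOK)
ELM: 20  (via TOR)
Shortest route: DOK → TOR → ELM = $20.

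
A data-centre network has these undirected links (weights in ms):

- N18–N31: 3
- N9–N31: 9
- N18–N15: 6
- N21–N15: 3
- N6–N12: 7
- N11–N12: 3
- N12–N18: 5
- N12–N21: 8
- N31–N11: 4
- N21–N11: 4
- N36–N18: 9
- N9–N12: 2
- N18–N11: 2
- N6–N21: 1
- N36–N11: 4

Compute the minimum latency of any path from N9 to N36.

9 ms

Running Dijkstra from N9:
N9: 0
N12: 2  (via N9)
N11: 5  (via N12)
N18: 7  (via N12)
N21: 9  (via N11)
N31: 9  (via N9)
N6: 9  (via N12)
N36: 9  (via N11)
Shortest route: N9–N12–N11–N36 = 9 ms.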